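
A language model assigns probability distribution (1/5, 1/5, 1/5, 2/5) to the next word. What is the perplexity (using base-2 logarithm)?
3.7893

Perplexity is 2^H (or exp(H) for natural log).

First, H = -Σ p log p = 1.9219 bits
Perplexity = 2^1.9219 = 3.7893

Interpretation: The model's uncertainty is equivalent to choosing uniformly among 3.8 options.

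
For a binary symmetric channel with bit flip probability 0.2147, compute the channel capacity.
0.2496 bits

For a binary symmetric channel (BSC) with error probability p:
Capacity C = 1 - H(p) bits per symbol

where H(p) = -p log₂(p) - (1-p) log₂(1-p) is the binary entropy function.

H(0.2147) = 0.7504 bits
C = 1 - 0.7504 = 0.2496 bits per symbol

This means we can reliably transmit up to 0.2496 bits of information per channel use.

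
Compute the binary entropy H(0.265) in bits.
0.8342 bits

The binary entropy function is:
H(p) = -p log(p) - (1-p) log(1-p)

H(0.265) = -0.265 × log_2(0.265) - 0.735 × log_2(0.735)
H(0.265) = 0.8342 bits

Note: Binary entropy is maximized at p=0.5 (H=1 bit) and minimized at p=0 or p=1 (H=0).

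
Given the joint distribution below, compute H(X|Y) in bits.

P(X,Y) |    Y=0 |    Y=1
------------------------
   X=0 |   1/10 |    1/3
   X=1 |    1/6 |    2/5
0.9835 bits

Using the chain rule: H(X|Y) = H(X,Y) - H(Y)

First, compute H(X,Y) = 1.8201 bits

Marginal P(Y) = (4/15, 11/15)
H(Y) = 0.8366 bits

H(X|Y) = H(X,Y) - H(Y) = 1.8201 - 0.8366 = 0.9835 bits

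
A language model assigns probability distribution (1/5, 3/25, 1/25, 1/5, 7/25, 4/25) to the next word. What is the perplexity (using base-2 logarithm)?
5.3474

Perplexity is 2^H (or exp(H) for natural log).

First, H = -Σ p log p = 2.4188 bits
Perplexity = 2^2.4188 = 5.3474

Interpretation: The model's uncertainty is equivalent to choosing uniformly among 5.3 options.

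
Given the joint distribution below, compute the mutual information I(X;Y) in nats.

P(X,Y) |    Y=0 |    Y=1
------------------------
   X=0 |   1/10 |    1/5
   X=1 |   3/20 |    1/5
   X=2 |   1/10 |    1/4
0.0081 nats

Mutual information: I(X;Y) = H(X) + H(Y) - H(X,Y)

Marginals:
P(X) = (3/10, 7/20, 7/20), H(X) = 1.0961 nats
P(Y) = (7/20, 13/20), H(Y) = 0.6474 nats

Joint entropy: H(X,Y) = 1.7354 nats

I(X;Y) = 1.0961 + 0.6474 - 1.7354 = 0.0081 nats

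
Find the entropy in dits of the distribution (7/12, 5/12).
0.2950 dits

Shannon entropy is H(X) = -Σ p(x) log p(x).

For P = (7/12, 5/12):
H = -7/12 × log_10(7/12) -5/12 × log_10(5/12)
H = 0.2950 dits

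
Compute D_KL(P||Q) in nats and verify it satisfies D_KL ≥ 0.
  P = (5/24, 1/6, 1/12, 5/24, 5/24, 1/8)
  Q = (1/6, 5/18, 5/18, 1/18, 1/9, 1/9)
0.2821 nats

KL divergence satisfies the Gibbs inequality: D_KL(P||Q) ≥ 0 for all distributions P, Q.

D_KL(P||Q) = Σ p(x) log(p(x)/q(x))
Term by term:
  x=0: 5/24 × log_e[(5/24)/(1/6)] = 0.0465
  x=1: 1/6 × log_e[(1/6)/(5/18)] = -0.0851
  x=2: 1/12 × log_e[(1/12)/(5/18)] = -0.1003
  x=3: 5/24 × log_e[(5/24)/(1/18)] = 0.2754
  x=4: 5/24 × log_e[(5/24)/(1/9)] = 0.1310
  x=5: 1/8 × log_e[(1/8)/(1/9)] = 0.0147
D_KL(P||Q) = 0.2821 nats

D_KL(P||Q) = 0.2821 ≥ 0 ✓

This non-negativity is a fundamental property: relative entropy cannot be negative because it measures how different Q is from P.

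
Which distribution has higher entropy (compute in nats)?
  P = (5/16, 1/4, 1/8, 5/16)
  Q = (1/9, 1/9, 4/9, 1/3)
P

Computing entropies in nats:
H(P) = 1.3335
H(Q) = 1.2149

Distribution P has higher entropy.

Intuition: The distribution closer to uniform (more spread out) has higher entropy.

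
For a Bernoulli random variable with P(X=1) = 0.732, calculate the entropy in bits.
0.8386 bits

The binary entropy function is:
H(p) = -p log(p) - (1-p) log(1-p)

H(0.732) = -0.732 × log_2(0.732) - 0.268 × log_2(0.268)
H(0.732) = 0.8386 bits

Note: Binary entropy is maximized at p=0.5 (H=1 bit) and minimized at p=0 or p=1 (H=0).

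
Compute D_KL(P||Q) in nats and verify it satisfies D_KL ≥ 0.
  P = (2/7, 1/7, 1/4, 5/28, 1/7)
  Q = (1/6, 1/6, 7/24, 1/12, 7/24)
0.1276 nats

KL divergence satisfies the Gibbs inequality: D_KL(P||Q) ≥ 0 for all distributions P, Q.

D_KL(P||Q) = Σ p(x) log(p(x)/q(x))
Term by term:
  x=0: 2/7 × log_e[(2/7)/(1/6)] = 0.1540
  x=1: 1/7 × log_e[(1/7)/(1/6)] = -0.0220
  x=2: 1/4 × log_e[(1/4)/(7/24)] = -0.0385
  x=3: 5/28 × log_e[(5/28)/(1/12)] = 0.1361
  x=4: 1/7 × log_e[(1/7)/(7/24)] = -0.1020
D_KL(P||Q) = 0.1276 nats

D_KL(P||Q) = 0.1276 ≥ 0 ✓

This non-negativity is a fundamental property: relative entropy cannot be negative because it measures how different Q is from P.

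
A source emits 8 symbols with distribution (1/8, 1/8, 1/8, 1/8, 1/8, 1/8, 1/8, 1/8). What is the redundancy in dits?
0.0000 dits

Redundancy measures how far a source is from maximum entropy:
R = H_max - H(X)

Maximum entropy for 8 symbols: H_max = log_10(8) = 0.9031 dits
Actual entropy: H(X) = 0.9031 dits
Redundancy: R = 0.9031 - 0.9031 = 0.0000 dits

This redundancy represents potential for compression: the source could be compressed by 0.0000 dits per symbol.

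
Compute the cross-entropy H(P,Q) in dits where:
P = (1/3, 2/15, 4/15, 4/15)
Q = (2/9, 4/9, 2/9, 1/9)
0.6933 dits

Cross-entropy: H(P,Q) = -Σ p(x) log q(x)

Alternatively: H(P,Q) = H(P) + D_KL(P||Q)
H(P) = 0.5819 dits
D_KL(P||Q) = 0.1115 dits

H(P,Q) = 0.5819 + 0.1115 = 0.6933 dits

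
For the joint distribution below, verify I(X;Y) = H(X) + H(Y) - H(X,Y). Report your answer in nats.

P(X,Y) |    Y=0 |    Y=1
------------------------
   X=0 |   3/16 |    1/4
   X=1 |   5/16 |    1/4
I(X;Y) = 0.0080 nats

Mutual information has multiple equivalent forms:
- I(X;Y) = H(X) - H(X|Y)
- I(X;Y) = H(Y) - H(Y|X)
- I(X;Y) = H(X) + H(Y) - H(X,Y)

Computing all quantities:
H(X) = 0.6853, H(Y) = 0.6931, H(X,Y) = 1.3705
H(X|Y) = 0.6774, H(Y|X) = 0.6852

Verification:
H(X) - H(X|Y) = 0.6853 - 0.6774 = 0.0080
H(Y) - H(Y|X) = 0.6931 - 0.6852 = 0.0080
H(X) + H(Y) - H(X,Y) = 0.6853 + 0.6931 - 1.3705 = 0.0080

All forms give I(X;Y) = 0.0080 nats. ✓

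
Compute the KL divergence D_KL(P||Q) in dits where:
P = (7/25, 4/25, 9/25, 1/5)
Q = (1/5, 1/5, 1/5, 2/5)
0.0571 dits

KL divergence: D_KL(P||Q) = Σ p(x) log(p(x)/q(x))

Computing term by term:
  x=0: 7/25 × log_10[(7/25)/(1/5)] = 7/25 × 0.1461 = 0.0409
  x=1: 4/25 × log_10[(4/25)/(1/5)] = 4/25 × -0.0969 = -0.0155
  x=2: 9/25 × log_10[(9/25)/(1/5)] = 9/25 × 0.2553 = 0.0919
  x=3: 1/5 × log_10[(1/5)/(2/5)] = 1/5 × -0.3010 = -0.0602

D_KL(P||Q) = 0.0571 dits

Note: KL divergence is always non-negative and equals 0 iff P = Q.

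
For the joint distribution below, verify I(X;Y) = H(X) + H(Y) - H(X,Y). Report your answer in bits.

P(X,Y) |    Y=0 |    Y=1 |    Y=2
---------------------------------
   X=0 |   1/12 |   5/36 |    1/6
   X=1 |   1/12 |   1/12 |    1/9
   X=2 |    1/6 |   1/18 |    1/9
I(X;Y) = 0.0535 bits

Mutual information has multiple equivalent forms:
- I(X;Y) = H(X) - H(X|Y)
- I(X;Y) = H(Y) - H(Y|X)
- I(X;Y) = H(X) + H(Y) - H(X,Y)

Computing all quantities:
H(X) = 1.5715, H(Y) = 1.5715, H(X,Y) = 3.0895
H(X|Y) = 1.5180, H(Y|X) = 1.5180

Verification:
H(X) - H(X|Y) = 1.5715 - 1.5180 = 0.0535
H(Y) - H(Y|X) = 1.5715 - 1.5180 = 0.0535
H(X) + H(Y) - H(X,Y) = 1.5715 + 1.5715 - 3.0895 = 0.0535

All forms give I(X;Y) = 0.0535 bits. ✓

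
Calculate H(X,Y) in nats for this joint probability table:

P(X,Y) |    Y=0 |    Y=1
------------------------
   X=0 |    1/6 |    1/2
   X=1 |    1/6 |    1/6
1.2425 nats

Joint entropy is H(X,Y) = -Σ_{x,y} p(x,y) log p(x,y).

Summing over all non-zero entries:
H(X,Y) = -[1/6·log_e(1/6) + 1/2·log_e(1/2) + 1/6·log_e(1/6) + 1/6·log_e(1/6)]
H(X,Y) = 1.2425 nats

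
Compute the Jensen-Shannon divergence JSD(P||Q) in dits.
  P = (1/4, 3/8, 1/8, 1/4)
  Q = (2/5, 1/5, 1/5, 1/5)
0.0122 dits

Jensen-Shannon divergence is:
JSD(P||Q) = 0.5 × D_KL(P||M) + 0.5 × D_KL(Q||M)
where M = 0.5 × (P + Q) is the mixture distribution.

M = 0.5 × (1/4, 3/8, 1/8, 1/4) + 0.5 × (2/5, 1/5, 1/5, 1/5) = (13/40, 0.2875, 0.1625, 9/40)

D_KL(P||M) = 0.0120 dits
D_KL(Q||M) = 0.0124 dits

JSD(P||Q) = 0.5 × 0.0120 + 0.5 × 0.0124 = 0.0122 dits

Unlike KL divergence, JSD is symmetric and bounded: 0 ≤ JSD ≤ log(2).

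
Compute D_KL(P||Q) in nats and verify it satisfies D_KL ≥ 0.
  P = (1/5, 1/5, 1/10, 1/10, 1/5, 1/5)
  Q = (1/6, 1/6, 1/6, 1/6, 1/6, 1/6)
0.0437 nats

KL divergence satisfies the Gibbs inequality: D_KL(P||Q) ≥ 0 for all distributions P, Q.

D_KL(P||Q) = Σ p(x) log(p(x)/q(x))
Term by term:
  x=0: 1/5 × log_e[(1/5)/(1/6)] = 0.0365
  x=1: 1/5 × log_e[(1/5)/(1/6)] = 0.0365
  x=2: 1/10 × log_e[(1/10)/(1/6)] = -0.0511
  x=3: 1/10 × log_e[(1/10)/(1/6)] = -0.0511
  x=4: 1/5 × log_e[(1/5)/(1/6)] = 0.0365
  x=5: 1/5 × log_e[(1/5)/(1/6)] = 0.0365
D_KL(P||Q) = 0.0437 nats

D_KL(P||Q) = 0.0437 ≥ 0 ✓

This non-negativity is a fundamental property: relative entropy cannot be negative because it measures how different Q is from P.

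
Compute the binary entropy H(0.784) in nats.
0.5218 nats

The binary entropy function is:
H(p) = -p log(p) - (1-p) log(1-p)

H(0.784) = -0.784 × log_e(0.784) - 0.216 × log_e(0.216)
H(0.784) = 0.5218 nats

Note: Binary entropy is maximized at p=0.5 (H=1 bit) and minimized at p=0 or p=1 (H=0).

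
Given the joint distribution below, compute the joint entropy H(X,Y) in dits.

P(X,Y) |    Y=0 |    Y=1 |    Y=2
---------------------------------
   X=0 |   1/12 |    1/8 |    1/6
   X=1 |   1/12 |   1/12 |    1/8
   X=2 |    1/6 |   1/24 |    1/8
0.9253 dits

Joint entropy is H(X,Y) = -Σ_{x,y} p(x,y) log p(x,y).

Summing over all non-zero entries:
H(X,Y) = -[1/12·log_10(1/12) + 1/8·log_10(1/8) + 1/6·log_10(1/6) + 1/12·log_10(1/12) + 1/12·log_10(1/12) + 1/8·log_10(1/8) + 1/6·log_10(1/6) + 1/24·log_10(1/24) + 1/8·log_10(1/8)]
H(X,Y) = 0.9253 dits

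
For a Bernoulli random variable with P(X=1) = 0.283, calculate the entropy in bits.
0.8595 bits

The binary entropy function is:
H(p) = -p log(p) - (1-p) log(1-p)

H(0.283) = -0.283 × log_2(0.283) - 0.717 × log_2(0.717)
H(0.283) = 0.8595 bits

Note: Binary entropy is maximized at p=0.5 (H=1 bit) and minimized at p=0 or p=1 (H=0).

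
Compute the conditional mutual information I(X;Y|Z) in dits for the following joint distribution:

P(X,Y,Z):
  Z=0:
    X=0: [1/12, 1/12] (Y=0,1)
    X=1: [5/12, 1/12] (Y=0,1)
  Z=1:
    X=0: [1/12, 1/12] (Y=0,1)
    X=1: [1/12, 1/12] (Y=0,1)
0.0148 dits

Conditional mutual information: I(X;Y|Z) = H(X|Z) + H(Y|Z) - H(X,Y|Z)

H(Z) = 0.2764
H(X,Z) = 0.5396 → H(X|Z) = 0.2632
H(Y,Z) = 0.5396 → H(Y|Z) = 0.2632
H(X,Y,Z) = 0.7879 → H(X,Y|Z) = 0.5115

I(X;Y|Z) = 0.2632 + 0.2632 - 0.5115 = 0.0148 dits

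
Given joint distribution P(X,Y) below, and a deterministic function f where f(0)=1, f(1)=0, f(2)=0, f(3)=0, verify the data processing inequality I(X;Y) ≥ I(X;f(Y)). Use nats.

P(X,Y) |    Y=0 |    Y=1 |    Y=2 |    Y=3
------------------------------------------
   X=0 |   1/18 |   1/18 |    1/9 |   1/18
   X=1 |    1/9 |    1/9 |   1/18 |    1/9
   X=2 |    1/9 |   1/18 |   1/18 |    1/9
I(X;Y) = 0.0411, I(X;f(Y)) = 0.0070, inequality holds: 0.0411 ≥ 0.0070

Data Processing Inequality: For any Markov chain X → Y → Z, we have I(X;Y) ≥ I(X;Z).

Here Z = f(Y) is a deterministic function of Y, forming X → Y → Z.

Original I(X;Y) = 0.0411 nats

After applying f:
P(X,Z) where Z=f(Y):
- P(X,Z=0) = P(X,Y=1) + P(X,Y=2) + P(X,Y=3)
- P(X,Z=1) = P(X,Y=0)

I(X;Z) = I(X;f(Y)) = 0.0070 nats

Verification: 0.0411 ≥ 0.0070 ✓

Information cannot be created by processing; the function f can only lose information about X.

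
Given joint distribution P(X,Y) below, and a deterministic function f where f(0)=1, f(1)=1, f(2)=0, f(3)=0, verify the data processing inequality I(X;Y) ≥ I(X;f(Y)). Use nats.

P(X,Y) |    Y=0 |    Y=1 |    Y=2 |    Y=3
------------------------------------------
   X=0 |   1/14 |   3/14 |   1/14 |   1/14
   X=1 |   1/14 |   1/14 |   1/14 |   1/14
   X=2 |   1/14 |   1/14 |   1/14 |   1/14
I(X;Y) = 0.0334, I(X;f(Y)) = 0.0140, inequality holds: 0.0334 ≥ 0.0140

Data Processing Inequality: For any Markov chain X → Y → Z, we have I(X;Y) ≥ I(X;Z).

Here Z = f(Y) is a deterministic function of Y, forming X → Y → Z.

Original I(X;Y) = 0.0334 nats

After applying f:
P(X,Z) where Z=f(Y):
- P(X,Z=0) = P(X,Y=2) + P(X,Y=3)
- P(X,Z=1) = P(X,Y=0) + P(X,Y=1)

I(X;Z) = I(X;f(Y)) = 0.0140 nats

Verification: 0.0334 ≥ 0.0140 ✓

Information cannot be created by processing; the function f can only lose information about X.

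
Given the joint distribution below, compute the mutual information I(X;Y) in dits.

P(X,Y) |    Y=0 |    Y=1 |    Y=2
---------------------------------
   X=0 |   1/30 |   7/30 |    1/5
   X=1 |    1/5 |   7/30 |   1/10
0.0351 dits

Mutual information: I(X;Y) = H(X) + H(Y) - H(X,Y)

Marginals:
P(X) = (7/15, 8/15), H(X) = 0.3001 dits
P(Y) = (7/30, 7/15, 3/10), H(Y) = 0.4588 dits

Joint entropy: H(X,Y) = 0.7238 dits

I(X;Y) = 0.3001 + 0.4588 - 0.7238 = 0.0351 dits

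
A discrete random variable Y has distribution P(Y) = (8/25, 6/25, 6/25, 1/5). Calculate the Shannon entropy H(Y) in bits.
1.9787 bits

Shannon entropy is H(X) = -Σ p(x) log p(x).

For P = (8/25, 6/25, 6/25, 1/5):
H = -8/25 × log_2(8/25) -6/25 × log_2(6/25) -6/25 × log_2(6/25) -1/5 × log_2(1/5)
H = 1.9787 bits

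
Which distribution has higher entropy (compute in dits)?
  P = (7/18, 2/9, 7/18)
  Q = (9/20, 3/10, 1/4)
P

Computing entropies in dits:
H(P) = 0.4642
H(Q) = 0.4634

Distribution P has higher entropy.

Intuition: The distribution closer to uniform (more spread out) has higher entropy.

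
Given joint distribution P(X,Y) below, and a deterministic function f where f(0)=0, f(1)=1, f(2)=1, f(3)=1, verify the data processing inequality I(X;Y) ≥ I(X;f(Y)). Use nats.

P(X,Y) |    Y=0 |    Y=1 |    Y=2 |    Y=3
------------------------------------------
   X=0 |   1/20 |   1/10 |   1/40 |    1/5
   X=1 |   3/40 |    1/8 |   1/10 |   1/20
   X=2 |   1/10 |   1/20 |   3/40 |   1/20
I(X;Y) = 0.1115, I(X;f(Y)) = 0.0238, inequality holds: 0.1115 ≥ 0.0238

Data Processing Inequality: For any Markov chain X → Y → Z, we have I(X;Y) ≥ I(X;Z).

Here Z = f(Y) is a deterministic function of Y, forming X → Y → Z.

Original I(X;Y) = 0.1115 nats

After applying f:
P(X,Z) where Z=f(Y):
- P(X,Z=0) = P(X,Y=0)
- P(X,Z=1) = P(X,Y=1) + P(X,Y=2) + P(X,Y=3)

I(X;Z) = I(X;f(Y)) = 0.0238 nats

Verification: 0.1115 ≥ 0.0238 ✓

Information cannot be created by processing; the function f can only lose information about X.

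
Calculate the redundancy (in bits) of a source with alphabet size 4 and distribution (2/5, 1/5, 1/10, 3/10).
0.1536 bits

Redundancy measures how far a source is from maximum entropy:
R = H_max - H(X)

Maximum entropy for 4 symbols: H_max = log_2(4) = 2.0000 bits
Actual entropy: H(X) = 1.8464 bits
Redundancy: R = 2.0000 - 1.8464 = 0.1536 bits

This redundancy represents potential for compression: the source could be compressed by 0.1536 bits per symbol.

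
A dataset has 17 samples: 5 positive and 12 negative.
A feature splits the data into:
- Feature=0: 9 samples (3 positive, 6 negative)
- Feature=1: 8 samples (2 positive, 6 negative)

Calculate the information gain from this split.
0.0060 bits

Information Gain = H(Y) - H(Y|Feature)

Before split:
P(positive) = 5/17 = 0.2941
H(Y) = 0.8740 bits

After split:
Feature=0: H = 0.9183 bits (weight = 9/17)
Feature=1: H = 0.8113 bits (weight = 8/17)
H(Y|Feature) = (9/17)×0.9183 + (8/17)×0.8113 = 0.8679 bits

Information Gain = 0.8740 - 0.8679 = 0.0060 bits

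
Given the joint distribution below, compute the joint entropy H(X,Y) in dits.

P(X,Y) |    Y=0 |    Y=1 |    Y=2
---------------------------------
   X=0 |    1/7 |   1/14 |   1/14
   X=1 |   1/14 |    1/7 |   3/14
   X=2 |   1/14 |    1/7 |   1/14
0.9149 dits

Joint entropy is H(X,Y) = -Σ_{x,y} p(x,y) log p(x,y).

Summing over all non-zero entries:
H(X,Y) = -[1/7·log_10(1/7) + 1/14·log_10(1/14) + 1/14·log_10(1/14) + 1/14·log_10(1/14) + 1/7·log_10(1/7) + 3/14·log_10(3/14) + 1/14·log_10(1/14) + 1/7·log_10(1/7) + 1/14·log_10(1/14)]
H(X,Y) = 0.9149 dits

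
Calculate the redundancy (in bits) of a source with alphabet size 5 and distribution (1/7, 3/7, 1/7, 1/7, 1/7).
0.1938 bits

Redundancy measures how far a source is from maximum entropy:
R = H_max - H(X)

Maximum entropy for 5 symbols: H_max = log_2(5) = 2.3219 bits
Actual entropy: H(X) = 2.1281 bits
Redundancy: R = 2.3219 - 2.1281 = 0.1938 bits

This redundancy represents potential for compression: the source could be compressed by 0.1938 bits per symbol.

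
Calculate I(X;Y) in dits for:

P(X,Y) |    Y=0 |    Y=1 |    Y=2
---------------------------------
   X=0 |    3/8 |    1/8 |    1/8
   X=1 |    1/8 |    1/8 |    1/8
0.0147 dits

Mutual information: I(X;Y) = H(X) + H(Y) - H(X,Y)

Marginals:
P(X) = (5/8, 3/8), H(X) = 0.2873 dits
P(Y) = (1/2, 1/4, 1/4), H(Y) = 0.4515 dits

Joint entropy: H(X,Y) = 0.7242 dits

I(X;Y) = 0.2873 + 0.4515 - 0.7242 = 0.0147 dits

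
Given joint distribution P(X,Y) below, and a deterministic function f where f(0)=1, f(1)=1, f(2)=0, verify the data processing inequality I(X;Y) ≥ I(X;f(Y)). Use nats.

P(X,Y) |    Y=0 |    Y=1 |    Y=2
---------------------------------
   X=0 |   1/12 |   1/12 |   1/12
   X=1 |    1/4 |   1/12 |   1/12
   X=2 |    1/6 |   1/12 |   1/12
I(X;Y) = 0.0225, I(X;f(Y)) = 0.0073, inequality holds: 0.0225 ≥ 0.0073

Data Processing Inequality: For any Markov chain X → Y → Z, we have I(X;Y) ≥ I(X;Z).

Here Z = f(Y) is a deterministic function of Y, forming X → Y → Z.

Original I(X;Y) = 0.0225 nats

After applying f:
P(X,Z) where Z=f(Y):
- P(X,Z=0) = P(X,Y=2)
- P(X,Z=1) = P(X,Y=0) + P(X,Y=1)

I(X;Z) = I(X;f(Y)) = 0.0073 nats

Verification: 0.0225 ≥ 0.0073 ✓

Information cannot be created by processing; the function f can only lose information about X.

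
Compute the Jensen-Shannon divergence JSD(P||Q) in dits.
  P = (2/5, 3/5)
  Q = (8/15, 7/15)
0.0039 dits

Jensen-Shannon divergence is:
JSD(P||Q) = 0.5 × D_KL(P||M) + 0.5 × D_KL(Q||M)
where M = 0.5 × (P + Q) is the mixture distribution.

M = 0.5 × (2/5, 3/5) + 0.5 × (8/15, 7/15) = (7/15, 8/15)

D_KL(P||M) = 0.0039 dits
D_KL(Q||M) = 0.0039 dits

JSD(P||Q) = 0.5 × 0.0039 + 0.5 × 0.0039 = 0.0039 dits

Unlike KL divergence, JSD is symmetric and bounded: 0 ≤ JSD ≤ log(2).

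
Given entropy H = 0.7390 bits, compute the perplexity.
1.6690

Perplexity is 2^H (or exp(H) for natural log).

H = 0.7390 bits
Perplexity = 2^0.7390 = 1.6690

Interpretation: The model's uncertainty is equivalent to choosing uniformly among 1.7 options.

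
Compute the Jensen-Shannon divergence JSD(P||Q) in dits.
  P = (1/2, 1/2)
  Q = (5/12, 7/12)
0.0015 dits

Jensen-Shannon divergence is:
JSD(P||Q) = 0.5 × D_KL(P||M) + 0.5 × D_KL(Q||M)
where M = 0.5 × (P + Q) is the mixture distribution.

M = 0.5 × (1/2, 1/2) + 0.5 × (5/12, 7/12) = (11/24, 13/24)

D_KL(P||M) = 0.0015 dits
D_KL(Q||M) = 0.0015 dits

JSD(P||Q) = 0.5 × 0.0015 + 0.5 × 0.0015 = 0.0015 dits

Unlike KL divergence, JSD is symmetric and bounded: 0 ≤ JSD ≤ log(2).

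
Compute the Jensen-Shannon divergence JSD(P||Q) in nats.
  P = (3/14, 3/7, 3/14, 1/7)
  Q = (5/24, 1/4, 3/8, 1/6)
0.0235 nats

Jensen-Shannon divergence is:
JSD(P||Q) = 0.5 × D_KL(P||M) + 0.5 × D_KL(Q||M)
where M = 0.5 × (P + Q) is the mixture distribution.

M = 0.5 × (3/14, 3/7, 3/14, 1/7) + 0.5 × (5/24, 1/4, 3/8, 1/6) = (0.21131, 0.339286, 0.294643, 0.154762)

D_KL(P||M) = 0.0234 nats
D_KL(Q||M) = 0.0235 nats

JSD(P||Q) = 0.5 × 0.0234 + 0.5 × 0.0235 = 0.0235 nats

Unlike KL divergence, JSD is symmetric and bounded: 0 ≤ JSD ≤ log(2).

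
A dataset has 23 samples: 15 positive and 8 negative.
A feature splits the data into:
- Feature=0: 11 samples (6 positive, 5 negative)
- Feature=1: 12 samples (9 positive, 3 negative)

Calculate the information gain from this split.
0.0334 bits

Information Gain = H(Y) - H(Y|Feature)

Before split:
P(positive) = 15/23 = 0.6522
H(Y) = 0.9321 bits

After split:
Feature=0: H = 0.9940 bits (weight = 11/23)
Feature=1: H = 0.8113 bits (weight = 12/23)
H(Y|Feature) = (11/23)×0.9940 + (12/23)×0.8113 = 0.8987 bits

Information Gain = 0.9321 - 0.8987 = 0.0334 bits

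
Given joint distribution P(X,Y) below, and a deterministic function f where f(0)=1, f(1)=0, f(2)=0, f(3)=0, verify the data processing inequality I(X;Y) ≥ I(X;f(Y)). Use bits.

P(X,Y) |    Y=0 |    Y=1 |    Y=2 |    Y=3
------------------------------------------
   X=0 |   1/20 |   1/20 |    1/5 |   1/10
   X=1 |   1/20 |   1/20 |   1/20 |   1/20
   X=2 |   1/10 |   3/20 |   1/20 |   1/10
I(X;Y) = 0.1232, I(X;f(Y)) = 0.0177, inequality holds: 0.1232 ≥ 0.0177

Data Processing Inequality: For any Markov chain X → Y → Z, we have I(X;Y) ≥ I(X;Z).

Here Z = f(Y) is a deterministic function of Y, forming X → Y → Z.

Original I(X;Y) = 0.1232 bits

After applying f:
P(X,Z) where Z=f(Y):
- P(X,Z=0) = P(X,Y=1) + P(X,Y=2) + P(X,Y=3)
- P(X,Z=1) = P(X,Y=0)

I(X;Z) = I(X;f(Y)) = 0.0177 bits

Verification: 0.1232 ≥ 0.0177 ✓

Information cannot be created by processing; the function f can only lose information about X.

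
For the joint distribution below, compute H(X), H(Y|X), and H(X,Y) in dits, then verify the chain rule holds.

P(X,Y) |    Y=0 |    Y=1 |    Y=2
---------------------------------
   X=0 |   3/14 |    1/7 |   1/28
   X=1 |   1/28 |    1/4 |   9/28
H(X,Y) = 0.6764, H(X) = 0.2910, H(Y|X) = 0.3854 (all in dits)

Chain rule: H(X,Y) = H(X) + H(Y|X)

Left side — joint entropy directly:
H(X,Y) = -Σ p(x,y) log p(x,y) = 0.6764 dits

Right side — compute H(Y|X) from the conditional distributions:
P(X) = (11/28, 17/28), so H(X) = 0.2910 dits
H(Y|X) = Σ_x P(X=x) · H(Y|X=x):
  P(Y|X=0) = (6/11, 4/11, 1/11), H(Y|X=0) = 0.3980, weight P(X=0) = 11/28
  P(Y|X=1) = (1/17, 7/17, 9/17), H(Y|X=1) = 0.3773, weight P(X=1) = 17/28
H(Y|X) = 0.3854 dits

H(X) + H(Y|X) = 0.2910 + 0.3854 = 0.6764 dits

Both sides equal 0.6764 dits. ✓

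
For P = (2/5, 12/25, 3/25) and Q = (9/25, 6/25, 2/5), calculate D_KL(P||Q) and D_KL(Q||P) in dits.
D_KL(P||Q) = 0.1001, D_KL(Q||P) = 0.1204

KL divergence is not symmetric: D_KL(P||Q) ≠ D_KL(Q||P) in general.

D_KL(P||Q) = 0.1001 dits
D_KL(Q||P) = 0.1204 dits

No, they are not equal!

This asymmetry is why KL divergence is not a true distance metric.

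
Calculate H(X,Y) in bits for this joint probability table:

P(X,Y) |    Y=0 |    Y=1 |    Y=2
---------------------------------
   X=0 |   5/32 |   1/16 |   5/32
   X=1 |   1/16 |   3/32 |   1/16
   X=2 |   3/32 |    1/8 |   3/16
3.0550 bits

Joint entropy is H(X,Y) = -Σ_{x,y} p(x,y) log p(x,y).

Summing over all non-zero entries:
H(X,Y) = -[5/32·log_2(5/32) + 1/16·log_2(1/16) + 5/32·log_2(5/32) + 1/16·log_2(1/16) + 3/32·log_2(3/32) + 1/16·log_2(1/16) + 3/32·log_2(3/32) + 1/8·log_2(1/8) + 3/16·log_2(3/16)]
H(X,Y) = 3.0550 bits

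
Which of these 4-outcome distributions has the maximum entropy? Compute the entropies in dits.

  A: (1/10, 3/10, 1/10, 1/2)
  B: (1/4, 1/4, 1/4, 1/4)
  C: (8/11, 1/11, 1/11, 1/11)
B

For a discrete distribution over n outcomes, entropy is maximized by the uniform distribution.

Computing entropies:
H(A) = 0.5074 dits
H(B) = 0.6021 dits
H(C) = 0.3846 dits

The uniform distribution (where all probabilities equal 1/4) achieves the maximum entropy of log_10(4) = 0.6021 dits.

Distribution B has the highest entropy.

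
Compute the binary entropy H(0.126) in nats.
0.3787 nats

The binary entropy function is:
H(p) = -p log(p) - (1-p) log(1-p)

H(0.126) = -0.126 × log_e(0.126) - 0.874 × log_e(0.874)
H(0.126) = 0.3787 nats

Note: Binary entropy is maximized at p=0.5 (H=1 bit) and minimized at p=0 or p=1 (H=0).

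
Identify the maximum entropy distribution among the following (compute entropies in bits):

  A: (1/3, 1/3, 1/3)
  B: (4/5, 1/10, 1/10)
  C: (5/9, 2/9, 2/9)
A

For a discrete distribution over n outcomes, entropy is maximized by the uniform distribution.

Computing entropies:
H(A) = 1.5850 bits
H(B) = 0.9219 bits
H(C) = 1.4355 bits

The uniform distribution (where all probabilities equal 1/3) achieves the maximum entropy of log_2(3) = 1.5850 bits.

Distribution A has the highest entropy.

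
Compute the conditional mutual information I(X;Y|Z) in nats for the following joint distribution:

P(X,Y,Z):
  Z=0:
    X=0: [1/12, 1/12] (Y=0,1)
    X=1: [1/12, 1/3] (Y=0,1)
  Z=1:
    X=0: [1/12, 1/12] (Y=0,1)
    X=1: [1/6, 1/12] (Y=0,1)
0.0307 nats

Conditional mutual information: I(X;Y|Z) = H(X|Z) + H(Y|Z) - H(X,Y|Z)

H(Z) = 0.6792
H(X,Z) = 1.3086 → H(X|Z) = 0.6294
H(Y,Z) = 1.3086 → H(Y|Z) = 0.6294
H(X,Y,Z) = 1.9073 → H(X,Y|Z) = 1.2281

I(X;Y|Z) = 0.6294 + 0.6294 - 1.2281 = 0.0307 nats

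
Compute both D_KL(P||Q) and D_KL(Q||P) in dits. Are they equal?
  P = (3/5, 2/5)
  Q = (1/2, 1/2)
D_KL(P||Q) = 0.0087, D_KL(Q||P) = 0.0089

KL divergence is not symmetric: D_KL(P||Q) ≠ D_KL(Q||P) in general.

D_KL(P||Q) = 0.0087 dits
D_KL(Q||P) = 0.0089 dits

No, they are not equal!

This asymmetry is why KL divergence is not a true distance metric.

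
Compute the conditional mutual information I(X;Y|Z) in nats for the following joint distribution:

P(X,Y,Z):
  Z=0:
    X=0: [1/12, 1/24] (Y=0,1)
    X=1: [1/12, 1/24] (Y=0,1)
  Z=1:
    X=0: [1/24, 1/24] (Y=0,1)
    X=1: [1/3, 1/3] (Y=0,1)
0.0000 nats

Conditional mutual information: I(X;Y|Z) = H(X|Z) + H(Y|Z) - H(X,Y|Z)

H(Z) = 0.5623
H(X,Z) = 0.9972 → H(X|Z) = 0.4349
H(Y,Z) = 1.2413 → H(Y|Z) = 0.6790
H(X,Y,Z) = 1.6762 → H(X,Y|Z) = 1.1139

I(X;Y|Z) = 0.4349 + 0.6790 - 1.1139 = 0.0000 nats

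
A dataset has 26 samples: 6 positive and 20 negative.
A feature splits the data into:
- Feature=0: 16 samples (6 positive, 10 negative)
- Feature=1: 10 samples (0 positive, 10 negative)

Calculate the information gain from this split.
0.1920 bits

Information Gain = H(Y) - H(Y|Feature)

Before split:
P(positive) = 6/26 = 0.2308
H(Y) = 0.7793 bits

After split:
Feature=0: H = 0.9544 bits (weight = 16/26)
Feature=1: H = 0.0000 bits (weight = 10/26)
H(Y|Feature) = (16/26)×0.9544 + (10/26)×0.0000 = 0.5873 bits

Information Gain = 0.7793 - 0.5873 = 0.1920 bits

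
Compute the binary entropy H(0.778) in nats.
0.5294 nats

The binary entropy function is:
H(p) = -p log(p) - (1-p) log(1-p)

H(0.778) = -0.778 × log_e(0.778) - 0.222 × log_e(0.222)
H(0.778) = 0.5294 nats

Note: Binary entropy is maximized at p=0.5 (H=1 bit) and minimized at p=0 or p=1 (H=0).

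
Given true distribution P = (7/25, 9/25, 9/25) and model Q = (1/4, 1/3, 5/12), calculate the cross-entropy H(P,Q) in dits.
0.4772 dits

Cross-entropy: H(P,Q) = -Σ p(x) log q(x)

Alternatively: H(P,Q) = H(P) + D_KL(P||Q)
H(P) = 0.4743 dits
D_KL(P||Q) = 0.0030 dits

H(P,Q) = 0.4743 + 0.0030 = 0.4772 dits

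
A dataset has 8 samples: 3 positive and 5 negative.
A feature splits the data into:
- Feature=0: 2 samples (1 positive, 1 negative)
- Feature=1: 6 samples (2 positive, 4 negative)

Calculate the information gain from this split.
0.0157 bits

Information Gain = H(Y) - H(Y|Feature)

Before split:
P(positive) = 3/8 = 0.3750
H(Y) = 0.9544 bits

After split:
Feature=0: H = 1.0000 bits (weight = 2/8)
Feature=1: H = 0.9183 bits (weight = 6/8)
H(Y|Feature) = (2/8)×1.0000 + (6/8)×0.9183 = 0.9387 bits

Information Gain = 0.9544 - 0.9387 = 0.0157 bits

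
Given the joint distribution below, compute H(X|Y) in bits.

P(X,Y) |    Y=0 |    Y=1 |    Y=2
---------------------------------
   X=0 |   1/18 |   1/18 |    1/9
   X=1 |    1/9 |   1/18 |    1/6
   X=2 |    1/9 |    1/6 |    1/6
1.4975 bits

Using the chain rule: H(X|Y) = H(X,Y) - H(Y)

First, compute H(X,Y) = 3.0441 bits

Marginal P(Y) = (5/18, 5/18, 4/9)
H(Y) = 1.5466 bits

H(X|Y) = H(X,Y) - H(Y) = 3.0441 - 1.5466 = 1.4975 bits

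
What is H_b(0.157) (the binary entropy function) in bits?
0.6271 bits

The binary entropy function is:
H(p) = -p log(p) - (1-p) log(1-p)

H(0.157) = -0.157 × log_2(0.157) - 0.843 × log_2(0.843)
H(0.157) = 0.6271 bits

Note: Binary entropy is maximized at p=0.5 (H=1 bit) and minimized at p=0 or p=1 (H=0).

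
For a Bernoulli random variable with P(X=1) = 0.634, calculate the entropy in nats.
0.6568 nats

The binary entropy function is:
H(p) = -p log(p) - (1-p) log(1-p)

H(0.634) = -0.634 × log_e(0.634) - 0.366 × log_e(0.366)
H(0.634) = 0.6568 nats

Note: Binary entropy is maximized at p=0.5 (H=1 bit) and minimized at p=0 or p=1 (H=0).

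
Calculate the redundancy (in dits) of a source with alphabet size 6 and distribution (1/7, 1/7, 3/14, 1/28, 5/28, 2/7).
0.0526 dits

Redundancy measures how far a source is from maximum entropy:
R = H_max - H(X)

Maximum entropy for 6 symbols: H_max = log_10(6) = 0.7782 dits
Actual entropy: H(X) = 0.7256 dits
Redundancy: R = 0.7782 - 0.7256 = 0.0526 dits

This redundancy represents potential for compression: the source could be compressed by 0.0526 dits per symbol.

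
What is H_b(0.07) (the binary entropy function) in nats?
0.2536 nats

The binary entropy function is:
H(p) = -p log(p) - (1-p) log(1-p)

H(0.07) = -0.07 × log_e(0.07) - 0.93 × log_e(0.93)
H(0.07) = 0.2536 nats

Note: Binary entropy is maximized at p=0.5 (H=1 bit) and minimized at p=0 or p=1 (H=0).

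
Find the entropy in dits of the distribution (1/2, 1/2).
0.3010 dits

Shannon entropy is H(X) = -Σ p(x) log p(x).

For P = (1/2, 1/2):
H = -1/2 × log_10(1/2) -1/2 × log_10(1/2)
H = 0.3010 dits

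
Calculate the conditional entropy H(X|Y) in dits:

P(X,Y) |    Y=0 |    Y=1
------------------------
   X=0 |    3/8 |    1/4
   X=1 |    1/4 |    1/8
0.2863 dits

Using the chain rule: H(X|Y) = H(X,Y) - H(Y)

First, compute H(X,Y) = 0.5737 dits

Marginal P(Y) = (5/8, 3/8)
H(Y) = 0.2873 dits

H(X|Y) = H(X,Y) - H(Y) = 0.5737 - 0.2873 = 0.2863 dits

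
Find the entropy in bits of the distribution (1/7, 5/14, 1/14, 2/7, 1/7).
2.1210 bits

Shannon entropy is H(X) = -Σ p(x) log p(x).

For P = (1/7, 5/14, 1/14, 2/7, 1/7):
H = -1/7 × log_2(1/7) -5/14 × log_2(5/14) -1/14 × log_2(1/14) -2/7 × log_2(2/7) -1/7 × log_2(1/7)
H = 2.1210 bits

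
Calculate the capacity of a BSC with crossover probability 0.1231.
0.4618 bits

For a binary symmetric channel (BSC) with error probability p:
Capacity C = 1 - H(p) bits per symbol

where H(p) = -p log₂(p) - (1-p) log₂(1-p) is the binary entropy function.

H(0.1231) = 0.5382 bits
C = 1 - 0.5382 = 0.4618 bits per symbol

This means we can reliably transmit up to 0.4618 bits of information per channel use.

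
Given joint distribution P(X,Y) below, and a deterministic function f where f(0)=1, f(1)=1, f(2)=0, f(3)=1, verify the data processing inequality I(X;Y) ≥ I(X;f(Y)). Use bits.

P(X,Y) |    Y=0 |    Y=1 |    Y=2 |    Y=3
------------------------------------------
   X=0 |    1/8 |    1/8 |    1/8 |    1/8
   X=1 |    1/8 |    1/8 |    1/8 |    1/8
I(X;Y) = 0.0000, I(X;f(Y)) = 0.0000, inequality holds: 0.0000 ≥ 0.0000

Data Processing Inequality: For any Markov chain X → Y → Z, we have I(X;Y) ≥ I(X;Z).

Here Z = f(Y) is a deterministic function of Y, forming X → Y → Z.

Original I(X;Y) = 0.0000 bits

After applying f:
P(X,Z) where Z=f(Y):
- P(X,Z=0) = P(X,Y=2)
- P(X,Z=1) = P(X,Y=0) + P(X,Y=1) + P(X,Y=3)

I(X;Z) = I(X;f(Y)) = 0.0000 bits

Verification: 0.0000 ≥ 0.0000 ✓

Information cannot be created by processing; the function f can only lose information about X.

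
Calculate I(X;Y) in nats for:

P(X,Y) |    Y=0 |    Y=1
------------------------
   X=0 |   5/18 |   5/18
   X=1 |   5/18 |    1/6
0.0079 nats

Mutual information: I(X;Y) = H(X) + H(Y) - H(X,Y)

Marginals:
P(X) = (5/9, 4/9), H(X) = 0.6870 nats
P(Y) = (5/9, 4/9), H(Y) = 0.6870 nats

Joint entropy: H(X,Y) = 1.3661 nats

I(X;Y) = 0.6870 + 0.6870 - 1.3661 = 0.0079 nats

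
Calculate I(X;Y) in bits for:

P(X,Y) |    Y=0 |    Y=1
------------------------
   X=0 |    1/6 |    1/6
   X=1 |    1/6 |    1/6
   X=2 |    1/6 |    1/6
0.0000 bits

Mutual information: I(X;Y) = H(X) + H(Y) - H(X,Y)

Marginals:
P(X) = (1/3, 1/3, 1/3), H(X) = 1.5850 bits
P(Y) = (1/2, 1/2), H(Y) = 1.0000 bits

Joint entropy: H(X,Y) = 2.5850 bits

I(X;Y) = 1.5850 + 1.0000 - 2.5850 = 0.0000 bits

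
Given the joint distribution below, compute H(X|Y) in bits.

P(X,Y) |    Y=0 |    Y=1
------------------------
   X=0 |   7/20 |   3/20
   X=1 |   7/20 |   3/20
1.0000 bits

Using the chain rule: H(X|Y) = H(X,Y) - H(Y)

First, compute H(X,Y) = 1.8813 bits

Marginal P(Y) = (7/10, 3/10)
H(Y) = 0.8813 bits

H(X|Y) = H(X,Y) - H(Y) = 1.8813 - 0.8813 = 1.0000 bits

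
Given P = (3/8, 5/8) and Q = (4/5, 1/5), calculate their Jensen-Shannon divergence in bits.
0.1396 bits

Jensen-Shannon divergence is:
JSD(P||Q) = 0.5 × D_KL(P||M) + 0.5 × D_KL(Q||M)
where M = 0.5 × (P + Q) is the mixture distribution.

M = 0.5 × (3/8, 5/8) + 0.5 × (4/5, 1/5) = (0.5875, 0.4125)

D_KL(P||M) = 0.1318 bits
D_KL(Q||M) = 0.1475 bits

JSD(P||Q) = 0.5 × 0.1318 + 0.5 × 0.1475 = 0.1396 bits

Unlike KL divergence, JSD is symmetric and bounded: 0 ≤ JSD ≤ log(2).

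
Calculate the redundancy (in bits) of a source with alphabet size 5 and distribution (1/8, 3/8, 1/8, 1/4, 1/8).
0.1663 bits

Redundancy measures how far a source is from maximum entropy:
R = H_max - H(X)

Maximum entropy for 5 symbols: H_max = log_2(5) = 2.3219 bits
Actual entropy: H(X) = 2.1556 bits
Redundancy: R = 2.3219 - 2.1556 = 0.1663 bits

This redundancy represents potential for compression: the source could be compressed by 0.1663 bits per symbol.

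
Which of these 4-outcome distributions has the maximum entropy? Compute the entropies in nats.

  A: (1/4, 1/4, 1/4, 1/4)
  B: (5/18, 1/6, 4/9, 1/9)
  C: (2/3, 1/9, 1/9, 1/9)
A

For a discrete distribution over n outcomes, entropy is maximized by the uniform distribution.

Computing entropies:
H(A) = 1.3863 nats
H(B) = 1.2590 nats
H(C) = 1.0027 nats

The uniform distribution (where all probabilities equal 1/4) achieves the maximum entropy of log_e(4) = 1.3863 nats.

Distribution A has the highest entropy.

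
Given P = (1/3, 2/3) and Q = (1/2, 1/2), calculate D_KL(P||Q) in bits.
0.0817 bits

KL divergence: D_KL(P||Q) = Σ p(x) log(p(x)/q(x))

Computing term by term:
  x=0: 1/3 × log_2[(1/3)/(1/2)] = 1/3 × -0.5850 = -0.1950
  x=1: 2/3 × log_2[(2/3)/(1/2)] = 2/3 × 0.4150 = 0.2767

D_KL(P||Q) = 0.0817 bits

Note: KL divergence is always non-negative and equals 0 iff P = Q.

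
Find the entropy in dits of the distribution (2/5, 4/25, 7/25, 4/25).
0.5687 dits

Shannon entropy is H(X) = -Σ p(x) log p(x).

For P = (2/5, 4/25, 7/25, 4/25):
H = -2/5 × log_10(2/5) -4/25 × log_10(4/25) -7/25 × log_10(7/25) -4/25 × log_10(4/25)
H = 0.5687 dits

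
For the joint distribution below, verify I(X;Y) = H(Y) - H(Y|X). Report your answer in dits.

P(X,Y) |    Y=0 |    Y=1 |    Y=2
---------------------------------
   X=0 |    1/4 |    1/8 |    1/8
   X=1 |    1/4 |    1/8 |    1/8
I(X;Y) = 0.0000 dits

Mutual information has multiple equivalent forms:
- I(X;Y) = H(X) - H(X|Y)
- I(X;Y) = H(Y) - H(Y|X)
- I(X;Y) = H(X) + H(Y) - H(X,Y)

Computing all quantities:
H(X) = 0.3010, H(Y) = 0.4515, H(X,Y) = 0.7526
H(X|Y) = 0.3010, H(Y|X) = 0.4515

Verification:
H(X) - H(X|Y) = 0.3010 - 0.3010 = 0.0000
H(Y) - H(Y|X) = 0.4515 - 0.4515 = 0.0000
H(X) + H(Y) - H(X,Y) = 0.3010 + 0.4515 - 0.7526 = 0.0000

All forms give I(X;Y) = 0.0000 dits. ✓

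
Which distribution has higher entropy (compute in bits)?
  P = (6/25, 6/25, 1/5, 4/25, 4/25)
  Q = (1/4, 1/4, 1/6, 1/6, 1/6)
P

Computing entropies in bits:
H(P) = 2.2987
H(Q) = 2.2925

Distribution P has higher entropy.

Intuition: The distribution closer to uniform (more spread out) has higher entropy.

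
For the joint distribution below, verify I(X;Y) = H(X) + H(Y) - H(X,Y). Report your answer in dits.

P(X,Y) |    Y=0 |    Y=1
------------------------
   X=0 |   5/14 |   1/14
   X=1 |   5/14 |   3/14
I(X;Y) = 0.0118 dits

Mutual information has multiple equivalent forms:
- I(X;Y) = H(X) - H(X|Y)
- I(X;Y) = H(Y) - H(Y|X)
- I(X;Y) = H(X) + H(Y) - H(X,Y)

Computing all quantities:
H(X) = 0.2966, H(Y) = 0.2598, H(X,Y) = 0.5446
H(X|Y) = 0.2848, H(Y|X) = 0.2480

Verification:
H(X) - H(X|Y) = 0.2966 - 0.2848 = 0.0118
H(Y) - H(Y|X) = 0.2598 - 0.2480 = 0.0118
H(X) + H(Y) - H(X,Y) = 0.2966 + 0.2598 - 0.5446 = 0.0118

All forms give I(X;Y) = 0.0118 dits. ✓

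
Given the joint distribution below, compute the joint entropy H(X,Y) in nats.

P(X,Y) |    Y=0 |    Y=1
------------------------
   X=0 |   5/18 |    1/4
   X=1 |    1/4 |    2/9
1.3832 nats

Joint entropy is H(X,Y) = -Σ_{x,y} p(x,y) log p(x,y).

Summing over all non-zero entries:
H(X,Y) = -[5/18·log_e(5/18) + 1/4·log_e(1/4) + 1/4·log_e(1/4) + 2/9·log_e(2/9)]
H(X,Y) = 1.3832 nats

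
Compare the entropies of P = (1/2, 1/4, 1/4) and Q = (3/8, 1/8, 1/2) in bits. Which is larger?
P

Computing entropies in bits:
H(P) = 1.5000
H(Q) = 1.4056

Distribution P has higher entropy.

Intuition: The distribution closer to uniform (more spread out) has higher entropy.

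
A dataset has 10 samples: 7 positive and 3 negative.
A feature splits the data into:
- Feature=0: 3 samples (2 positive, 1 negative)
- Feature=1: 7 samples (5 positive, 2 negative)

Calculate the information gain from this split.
0.0016 bits

Information Gain = H(Y) - H(Y|Feature)

Before split:
P(positive) = 7/10 = 0.7000
H(Y) = 0.8813 bits

After split:
Feature=0: H = 0.9183 bits (weight = 3/10)
Feature=1: H = 0.8631 bits (weight = 7/10)
H(Y|Feature) = (3/10)×0.9183 + (7/10)×0.8631 = 0.8797 bits

Information Gain = 0.8813 - 0.8797 = 0.0016 bits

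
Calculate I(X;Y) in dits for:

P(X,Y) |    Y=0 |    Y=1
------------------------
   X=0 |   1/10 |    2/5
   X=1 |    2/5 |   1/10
0.0837 dits

Mutual information: I(X;Y) = H(X) + H(Y) - H(X,Y)

Marginals:
P(X) = (1/2, 1/2), H(X) = 0.3010 dits
P(Y) = (1/2, 1/2), H(Y) = 0.3010 dits

Joint entropy: H(X,Y) = 0.5184 dits

I(X;Y) = 0.3010 + 0.3010 - 0.5184 = 0.0837 dits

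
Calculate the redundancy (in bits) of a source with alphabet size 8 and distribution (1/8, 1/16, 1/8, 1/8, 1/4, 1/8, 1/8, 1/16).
0.1250 bits

Redundancy measures how far a source is from maximum entropy:
R = H_max - H(X)

Maximum entropy for 8 symbols: H_max = log_2(8) = 3.0000 bits
Actual entropy: H(X) = 2.8750 bits
Redundancy: R = 3.0000 - 2.8750 = 0.1250 bits

This redundancy represents potential for compression: the source could be compressed by 0.1250 bits per symbol.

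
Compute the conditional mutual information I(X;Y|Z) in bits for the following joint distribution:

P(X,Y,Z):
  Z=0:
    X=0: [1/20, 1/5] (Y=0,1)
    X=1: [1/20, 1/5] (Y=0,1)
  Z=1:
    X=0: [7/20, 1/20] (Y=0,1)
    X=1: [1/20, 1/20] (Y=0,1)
0.0435 bits

Conditional mutual information: I(X;Y|Z) = H(X|Z) + H(Y|Z) - H(X,Y|Z)

H(Z) = 1.0000
H(X,Z) = 1.8610 → H(X|Z) = 0.8610
H(Y,Z) = 1.7219 → H(Y|Z) = 0.7219
H(X,Y,Z) = 2.5394 → H(X,Y|Z) = 1.5394

I(X;Y|Z) = 0.8610 + 0.7219 - 1.5394 = 0.0435 bits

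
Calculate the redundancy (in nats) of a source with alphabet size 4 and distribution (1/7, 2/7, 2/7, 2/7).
0.0345 nats

Redundancy measures how far a source is from maximum entropy:
R = H_max - H(X)

Maximum entropy for 4 symbols: H_max = log_e(4) = 1.3863 nats
Actual entropy: H(X) = 1.3518 nats
Redundancy: R = 1.3863 - 1.3518 = 0.0345 nats

This redundancy represents potential for compression: the source could be compressed by 0.0345 nats per symbol.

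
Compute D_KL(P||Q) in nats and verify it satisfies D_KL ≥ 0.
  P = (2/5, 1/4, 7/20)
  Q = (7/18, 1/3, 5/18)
0.0202 nats

KL divergence satisfies the Gibbs inequality: D_KL(P||Q) ≥ 0 for all distributions P, Q.

D_KL(P||Q) = Σ p(x) log(p(x)/q(x))
Term by term:
  x=0: 2/5 × log_e[(2/5)/(7/18)] = 0.0113
  x=1: 1/4 × log_e[(1/4)/(1/3)] = -0.0719
  x=2: 7/20 × log_e[(7/20)/(5/18)] = 0.0809
D_KL(P||Q) = 0.0202 nats

D_KL(P||Q) = 0.0202 ≥ 0 ✓

This non-negativity is a fundamental property: relative entropy cannot be negative because it measures how different Q is from P.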